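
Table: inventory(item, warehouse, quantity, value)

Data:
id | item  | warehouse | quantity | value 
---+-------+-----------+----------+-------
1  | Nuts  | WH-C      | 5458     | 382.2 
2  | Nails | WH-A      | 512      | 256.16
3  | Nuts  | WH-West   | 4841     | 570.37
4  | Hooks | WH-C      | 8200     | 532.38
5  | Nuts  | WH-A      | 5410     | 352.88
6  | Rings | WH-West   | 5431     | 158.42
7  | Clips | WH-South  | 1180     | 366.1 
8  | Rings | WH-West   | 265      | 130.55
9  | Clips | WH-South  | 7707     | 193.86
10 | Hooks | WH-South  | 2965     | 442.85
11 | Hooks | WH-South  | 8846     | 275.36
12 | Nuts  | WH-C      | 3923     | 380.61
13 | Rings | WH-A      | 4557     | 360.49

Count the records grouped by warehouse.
SELECT warehouse, COUNT(*) as count
FROM inventory
GROUP BY warehouse

Result:
  WH-A: 3
  WH-C: 3
  WH-South: 4
  WH-West: 3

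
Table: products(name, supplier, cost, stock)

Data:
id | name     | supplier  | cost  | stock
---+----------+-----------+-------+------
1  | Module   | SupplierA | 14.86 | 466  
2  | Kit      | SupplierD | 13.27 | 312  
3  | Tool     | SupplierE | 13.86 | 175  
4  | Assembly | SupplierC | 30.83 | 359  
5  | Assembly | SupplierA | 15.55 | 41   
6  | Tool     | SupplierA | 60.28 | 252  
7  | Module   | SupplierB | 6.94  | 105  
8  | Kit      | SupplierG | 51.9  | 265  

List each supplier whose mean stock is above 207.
SELECT supplier, AVG(stock)
FROM products
GROUP BY supplier
HAVING AVG(stock) > 207

Result:
  SupplierA: avg=253.00
  SupplierC: avg=359.00
  SupplierD: avg=312.00
  SupplierG: avg=265.00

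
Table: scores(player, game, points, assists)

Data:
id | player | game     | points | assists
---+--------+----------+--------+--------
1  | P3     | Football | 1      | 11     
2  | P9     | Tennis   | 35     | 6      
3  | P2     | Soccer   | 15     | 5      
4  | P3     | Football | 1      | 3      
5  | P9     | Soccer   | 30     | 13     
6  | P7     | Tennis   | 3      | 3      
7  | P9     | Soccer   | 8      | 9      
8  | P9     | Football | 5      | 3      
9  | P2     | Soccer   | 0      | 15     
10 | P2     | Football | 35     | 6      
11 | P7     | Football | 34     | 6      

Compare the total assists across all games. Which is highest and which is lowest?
SELECT game, SUM(assists)
FROM scores
GROUP BY game
ORDER BY SUM(assists)

All groups:
  Tennis: 9
  Football: 29
  Soccer: 42

Highest: Soccer (42)
Lowest: Tennis (9)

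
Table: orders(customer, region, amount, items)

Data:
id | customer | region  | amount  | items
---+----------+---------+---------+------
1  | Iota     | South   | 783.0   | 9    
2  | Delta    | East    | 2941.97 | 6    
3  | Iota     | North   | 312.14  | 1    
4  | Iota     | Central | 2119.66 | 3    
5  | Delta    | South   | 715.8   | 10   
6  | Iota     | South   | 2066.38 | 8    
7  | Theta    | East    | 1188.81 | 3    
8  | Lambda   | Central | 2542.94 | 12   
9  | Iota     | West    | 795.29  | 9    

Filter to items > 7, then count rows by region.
SELECT region, COUNT(*)
FROM orders
WHERE items > 7
GROUP BY region

Note: WHERE filters rows before grouping.

Result:
  Central: 1
  South: 3
  West: 1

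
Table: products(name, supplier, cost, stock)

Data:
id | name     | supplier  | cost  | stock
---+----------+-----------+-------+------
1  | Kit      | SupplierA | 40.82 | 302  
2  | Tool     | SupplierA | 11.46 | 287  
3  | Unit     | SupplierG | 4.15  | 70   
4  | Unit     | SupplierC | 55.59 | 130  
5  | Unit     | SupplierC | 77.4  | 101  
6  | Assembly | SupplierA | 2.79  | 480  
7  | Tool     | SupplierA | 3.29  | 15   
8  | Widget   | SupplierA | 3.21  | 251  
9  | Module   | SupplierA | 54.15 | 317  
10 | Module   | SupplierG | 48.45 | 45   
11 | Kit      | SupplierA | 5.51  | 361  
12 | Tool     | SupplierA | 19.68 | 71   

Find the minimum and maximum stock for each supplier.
SELECT supplier, MIN(stock), MAX(stock)
FROM products
GROUP BY supplier

Result:
  SupplierA: min=15, max=480
  SupplierC: min=101, max=130
  SupplierG: min=45, max=70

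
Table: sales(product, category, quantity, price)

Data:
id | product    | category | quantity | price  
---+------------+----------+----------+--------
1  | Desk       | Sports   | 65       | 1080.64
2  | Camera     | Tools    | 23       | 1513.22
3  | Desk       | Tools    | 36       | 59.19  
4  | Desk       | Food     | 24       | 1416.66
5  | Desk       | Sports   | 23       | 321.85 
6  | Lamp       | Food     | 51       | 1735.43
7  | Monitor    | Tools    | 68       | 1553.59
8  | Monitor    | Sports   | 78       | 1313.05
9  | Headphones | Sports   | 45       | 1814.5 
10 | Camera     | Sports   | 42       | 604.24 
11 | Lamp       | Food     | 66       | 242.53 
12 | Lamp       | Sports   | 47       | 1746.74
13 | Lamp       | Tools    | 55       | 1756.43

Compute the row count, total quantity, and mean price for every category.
SELECT category,
       COUNT(*) as cnt,
       SUM(quantity) as total_quantity,
       AVG(price) as avg_price
FROM sales
GROUP BY category

Result:
  Food: 3 records, 141 total quantity, 1131.54 avg price
  Sports: 6 records, 300 total quantity, 1146.84 avg price
  Tools: 4 records, 182 total quantity, 1220.61 avg price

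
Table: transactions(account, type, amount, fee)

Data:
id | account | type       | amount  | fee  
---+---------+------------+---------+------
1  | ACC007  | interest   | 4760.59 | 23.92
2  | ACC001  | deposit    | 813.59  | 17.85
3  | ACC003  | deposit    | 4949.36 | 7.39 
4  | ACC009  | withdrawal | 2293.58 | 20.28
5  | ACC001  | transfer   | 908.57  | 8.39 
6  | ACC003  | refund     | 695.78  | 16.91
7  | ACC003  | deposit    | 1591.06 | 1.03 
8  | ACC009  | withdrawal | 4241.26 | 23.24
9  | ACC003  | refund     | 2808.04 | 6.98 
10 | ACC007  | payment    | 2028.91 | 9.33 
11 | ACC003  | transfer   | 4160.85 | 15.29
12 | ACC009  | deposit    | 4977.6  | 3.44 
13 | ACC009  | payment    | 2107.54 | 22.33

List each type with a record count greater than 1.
SELECT type, COUNT(*) as cnt
FROM transactions
GROUP BY type
HAVING COUNT(*) > 1

Result:
  deposit: 4
  payment: 2
  refund: 2
  transfer: 2
  withdrawal: 2

Note: HAVING filters groups after aggregation, WHERE filters rows before.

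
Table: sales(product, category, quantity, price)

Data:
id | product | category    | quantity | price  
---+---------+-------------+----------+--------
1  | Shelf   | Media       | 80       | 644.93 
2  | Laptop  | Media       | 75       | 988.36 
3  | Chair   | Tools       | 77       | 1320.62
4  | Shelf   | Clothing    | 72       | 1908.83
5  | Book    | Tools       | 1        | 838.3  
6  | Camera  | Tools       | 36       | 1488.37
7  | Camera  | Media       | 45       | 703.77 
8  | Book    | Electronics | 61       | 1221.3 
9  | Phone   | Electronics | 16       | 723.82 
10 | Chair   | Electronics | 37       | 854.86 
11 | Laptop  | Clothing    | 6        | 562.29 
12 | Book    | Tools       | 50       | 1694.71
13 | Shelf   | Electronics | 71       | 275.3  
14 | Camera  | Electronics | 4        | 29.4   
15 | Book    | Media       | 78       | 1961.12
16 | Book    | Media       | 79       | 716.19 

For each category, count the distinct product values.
SELECT category, COUNT(DISTINCT product)
FROM sales
GROUP BY category

Result:
  Clothing: 2 distinct
  Electronics: 5 distinct
  Media: 4 distinct
  Tools: 3 distinct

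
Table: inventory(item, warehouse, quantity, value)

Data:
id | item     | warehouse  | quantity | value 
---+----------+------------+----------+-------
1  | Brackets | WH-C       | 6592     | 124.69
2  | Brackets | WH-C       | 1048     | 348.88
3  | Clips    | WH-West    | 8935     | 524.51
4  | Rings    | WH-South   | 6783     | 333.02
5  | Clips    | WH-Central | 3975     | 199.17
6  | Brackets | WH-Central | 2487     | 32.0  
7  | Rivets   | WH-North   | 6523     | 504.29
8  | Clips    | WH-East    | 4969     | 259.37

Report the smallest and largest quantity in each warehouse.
SELECT warehouse, MIN(quantity), MAX(quantity)
FROM inventory
GROUP BY warehouse

Result:
  WH-C: min=1048, max=6592
  WH-Central: min=2487, max=3975
  WH-East: min=4969, max=4969
  WH-North: min=6523, max=6523
  WH-South: min=6783, max=6783
  WH-West: min=8935, max=8935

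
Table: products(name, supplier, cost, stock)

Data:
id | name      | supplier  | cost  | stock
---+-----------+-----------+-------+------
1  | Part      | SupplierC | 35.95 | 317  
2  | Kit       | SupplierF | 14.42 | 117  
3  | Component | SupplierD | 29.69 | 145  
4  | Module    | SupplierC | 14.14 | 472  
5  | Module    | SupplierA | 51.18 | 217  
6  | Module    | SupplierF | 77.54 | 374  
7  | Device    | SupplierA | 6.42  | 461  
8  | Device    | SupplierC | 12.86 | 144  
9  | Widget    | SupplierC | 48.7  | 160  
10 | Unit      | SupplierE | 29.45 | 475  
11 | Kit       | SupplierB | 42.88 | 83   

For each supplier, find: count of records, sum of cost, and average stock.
SELECT supplier,
       COUNT(*) as cnt,
       SUM(cost) as total_cost,
       AVG(stock) as avg_stock
FROM products
GROUP BY supplier

Result:
  SupplierA: 2 records, 57.60 total cost, 339.00 avg stock
  SupplierB: 1 records, 42.88 total cost, 83.00 avg stock
  SupplierC: 4 records, 111.65 total cost, 273.25 avg stock
  SupplierD: 1 records, 29.69 total cost, 145.00 avg stock
  SupplierE: 1 records, 29.45 total cost, 475.00 avg stock
  SupplierF: 2 records, 91.96 total cost, 245.50 avg stock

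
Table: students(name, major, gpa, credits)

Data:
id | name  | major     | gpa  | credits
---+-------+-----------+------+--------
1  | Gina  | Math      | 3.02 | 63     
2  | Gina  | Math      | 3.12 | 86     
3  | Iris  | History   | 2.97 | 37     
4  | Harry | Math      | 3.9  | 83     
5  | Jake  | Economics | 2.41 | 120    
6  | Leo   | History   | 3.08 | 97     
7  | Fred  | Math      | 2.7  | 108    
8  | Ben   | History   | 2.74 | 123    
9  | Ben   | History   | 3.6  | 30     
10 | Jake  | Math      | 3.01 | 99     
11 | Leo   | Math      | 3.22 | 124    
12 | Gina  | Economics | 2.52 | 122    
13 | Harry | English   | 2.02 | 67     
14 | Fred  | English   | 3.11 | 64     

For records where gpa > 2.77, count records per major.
SELECT major, COUNT(*)
FROM students
WHERE gpa > 2.77
GROUP BY major

Note: WHERE filters rows before grouping.

Result:
  English: 1
  History: 3
  Math: 5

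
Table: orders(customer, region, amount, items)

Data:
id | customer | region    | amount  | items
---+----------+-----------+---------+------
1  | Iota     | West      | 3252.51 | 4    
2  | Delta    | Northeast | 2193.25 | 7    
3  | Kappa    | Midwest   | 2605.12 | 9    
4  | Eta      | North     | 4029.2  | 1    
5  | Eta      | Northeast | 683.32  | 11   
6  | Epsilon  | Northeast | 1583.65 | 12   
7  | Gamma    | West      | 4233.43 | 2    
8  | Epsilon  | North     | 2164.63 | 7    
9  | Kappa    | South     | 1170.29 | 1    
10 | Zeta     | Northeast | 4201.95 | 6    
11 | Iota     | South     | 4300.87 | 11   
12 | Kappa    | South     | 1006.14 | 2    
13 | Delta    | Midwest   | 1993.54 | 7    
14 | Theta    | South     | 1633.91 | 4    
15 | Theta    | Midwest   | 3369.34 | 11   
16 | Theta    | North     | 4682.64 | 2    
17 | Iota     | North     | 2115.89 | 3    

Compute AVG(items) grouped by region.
SELECT region, AVG(items) as result
FROM orders
GROUP BY region

Result:
  Midwest: 9.00
  North: 3.25
  Northeast: 9.00
  South: 4.50
  West: 3.00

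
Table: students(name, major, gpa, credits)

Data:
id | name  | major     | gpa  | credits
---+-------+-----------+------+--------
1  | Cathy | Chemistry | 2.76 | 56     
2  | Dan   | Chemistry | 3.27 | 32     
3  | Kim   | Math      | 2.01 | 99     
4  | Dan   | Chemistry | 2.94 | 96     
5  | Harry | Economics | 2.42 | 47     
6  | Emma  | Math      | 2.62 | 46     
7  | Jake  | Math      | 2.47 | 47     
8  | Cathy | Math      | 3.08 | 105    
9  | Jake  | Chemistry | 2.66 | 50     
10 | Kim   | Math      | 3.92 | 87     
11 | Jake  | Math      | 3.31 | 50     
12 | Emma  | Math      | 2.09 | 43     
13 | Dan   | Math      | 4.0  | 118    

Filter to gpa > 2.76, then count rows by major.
SELECT major, COUNT(*)
FROM students
WHERE gpa > 2.76
GROUP BY major

Note: WHERE filters rows before grouping.

Result:
  Chemistry: 2
  Math: 4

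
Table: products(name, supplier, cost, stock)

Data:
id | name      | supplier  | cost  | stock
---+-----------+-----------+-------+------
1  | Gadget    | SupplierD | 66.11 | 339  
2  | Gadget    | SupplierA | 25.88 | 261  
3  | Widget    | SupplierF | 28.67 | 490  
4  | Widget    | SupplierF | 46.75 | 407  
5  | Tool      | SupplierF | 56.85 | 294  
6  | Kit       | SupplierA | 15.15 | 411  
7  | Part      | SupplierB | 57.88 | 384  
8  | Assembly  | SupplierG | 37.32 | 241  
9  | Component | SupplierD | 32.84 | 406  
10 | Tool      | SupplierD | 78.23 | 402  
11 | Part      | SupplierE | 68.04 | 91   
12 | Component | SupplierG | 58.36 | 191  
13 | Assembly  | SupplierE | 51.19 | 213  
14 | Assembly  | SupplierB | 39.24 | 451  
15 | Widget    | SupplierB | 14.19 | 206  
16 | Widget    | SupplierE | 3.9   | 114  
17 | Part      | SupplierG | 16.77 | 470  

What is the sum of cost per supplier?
SELECT supplier, SUM(cost) as result
FROM products
GROUP BY supplier

Result:
  SupplierA: 41.03
  SupplierB: 111.31
  SupplierD: 177.18
  SupplierE: 123.13
  SupplierF: 132.27
  SupplierG: 112.45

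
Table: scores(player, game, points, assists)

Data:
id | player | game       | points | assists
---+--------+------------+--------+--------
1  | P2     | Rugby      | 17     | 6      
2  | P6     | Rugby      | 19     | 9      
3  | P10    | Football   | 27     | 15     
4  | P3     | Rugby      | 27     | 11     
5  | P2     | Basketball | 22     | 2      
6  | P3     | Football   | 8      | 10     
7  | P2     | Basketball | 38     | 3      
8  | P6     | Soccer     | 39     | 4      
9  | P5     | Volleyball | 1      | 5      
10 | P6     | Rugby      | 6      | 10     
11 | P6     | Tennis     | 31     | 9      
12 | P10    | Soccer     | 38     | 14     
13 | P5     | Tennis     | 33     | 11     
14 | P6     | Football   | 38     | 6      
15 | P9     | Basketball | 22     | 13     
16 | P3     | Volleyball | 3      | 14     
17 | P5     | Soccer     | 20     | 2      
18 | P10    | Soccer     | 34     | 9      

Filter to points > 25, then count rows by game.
SELECT game, COUNT(*)
FROM scores
WHERE points > 25
GROUP BY game

Note: WHERE filters rows before grouping.

Result:
  Basketball: 1
  Football: 2
  Rugby: 1
  Soccer: 3
  Tennis: 2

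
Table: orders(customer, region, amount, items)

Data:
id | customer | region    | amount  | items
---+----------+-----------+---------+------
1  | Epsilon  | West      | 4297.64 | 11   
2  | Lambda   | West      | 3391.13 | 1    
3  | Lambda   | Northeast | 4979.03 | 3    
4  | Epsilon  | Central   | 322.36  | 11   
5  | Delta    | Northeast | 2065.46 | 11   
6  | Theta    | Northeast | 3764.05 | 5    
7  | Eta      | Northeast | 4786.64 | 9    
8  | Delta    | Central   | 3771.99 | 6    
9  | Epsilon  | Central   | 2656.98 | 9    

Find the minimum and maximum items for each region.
SELECT region, MIN(items), MAX(items)
FROM orders
GROUP BY region

Result:
  Central: min=6, max=11
  Northeast: min=3, max=11
  West: min=1, max=11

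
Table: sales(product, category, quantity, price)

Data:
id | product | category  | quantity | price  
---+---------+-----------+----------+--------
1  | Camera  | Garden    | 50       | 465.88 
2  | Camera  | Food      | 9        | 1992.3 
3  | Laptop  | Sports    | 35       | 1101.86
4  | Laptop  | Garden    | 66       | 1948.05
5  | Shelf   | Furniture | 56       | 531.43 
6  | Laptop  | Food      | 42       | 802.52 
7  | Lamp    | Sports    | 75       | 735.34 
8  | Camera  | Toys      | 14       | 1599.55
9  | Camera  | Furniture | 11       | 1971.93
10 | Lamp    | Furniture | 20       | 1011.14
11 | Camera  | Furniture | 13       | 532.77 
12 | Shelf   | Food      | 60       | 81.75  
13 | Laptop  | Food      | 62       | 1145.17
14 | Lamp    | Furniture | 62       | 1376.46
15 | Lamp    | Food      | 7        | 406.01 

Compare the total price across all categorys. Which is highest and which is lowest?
SELECT category, SUM(price)
FROM sales
GROUP BY category
ORDER BY SUM(price)

All groups:
  Toys: 1599.55
  Sports: 1837.20
  Garden: 2413.93
  Food: 4427.75
  Furniture: 5423.73

Highest: Furniture (5423.73)
Lowest: Toys (1599.55)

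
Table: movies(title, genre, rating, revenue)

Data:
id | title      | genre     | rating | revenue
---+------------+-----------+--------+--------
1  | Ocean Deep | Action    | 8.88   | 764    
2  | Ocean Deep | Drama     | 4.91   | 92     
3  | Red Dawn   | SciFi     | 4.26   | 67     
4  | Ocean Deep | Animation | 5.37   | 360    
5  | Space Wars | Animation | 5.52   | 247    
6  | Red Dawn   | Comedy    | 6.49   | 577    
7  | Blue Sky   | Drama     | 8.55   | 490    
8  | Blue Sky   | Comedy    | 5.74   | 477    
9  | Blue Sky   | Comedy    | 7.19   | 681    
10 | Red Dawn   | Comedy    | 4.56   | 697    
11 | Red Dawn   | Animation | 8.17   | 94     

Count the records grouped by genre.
SELECT genre, COUNT(*) as count
FROM movies
GROUP BY genre

Result:
  Action: 1
  Animation: 3
  Comedy: 4
  Drama: 2
  SciFi: 1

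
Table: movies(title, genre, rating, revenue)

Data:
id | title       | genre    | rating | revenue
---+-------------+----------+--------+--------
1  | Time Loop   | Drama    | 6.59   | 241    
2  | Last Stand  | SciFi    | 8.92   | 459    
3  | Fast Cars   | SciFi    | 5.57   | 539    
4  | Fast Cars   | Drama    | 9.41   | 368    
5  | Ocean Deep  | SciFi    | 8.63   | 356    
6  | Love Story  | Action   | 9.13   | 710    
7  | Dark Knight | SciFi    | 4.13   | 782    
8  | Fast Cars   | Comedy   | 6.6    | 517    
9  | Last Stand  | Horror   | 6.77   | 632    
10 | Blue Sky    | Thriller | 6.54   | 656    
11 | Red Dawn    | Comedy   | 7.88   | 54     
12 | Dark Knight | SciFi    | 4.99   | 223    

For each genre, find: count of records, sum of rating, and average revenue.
SELECT genre,
       COUNT(*) as cnt,
       SUM(rating) as total_rating,
       AVG(revenue) as avg_revenue
FROM movies
GROUP BY genre

Result:
  Action: 1 records, 9.13 total rating, 710.00 avg revenue
  Comedy: 2 records, 14.48 total rating, 285.50 avg revenue
  Drama: 2 records, 16.00 total rating, 304.50 avg revenue
  Horror: 1 records, 6.77 total rating, 632.00 avg revenue
  SciFi: 5 records, 32.24 total rating, 471.80 avg revenue
  Thriller: 1 records, 6.54 total rating, 656.00 avg revenue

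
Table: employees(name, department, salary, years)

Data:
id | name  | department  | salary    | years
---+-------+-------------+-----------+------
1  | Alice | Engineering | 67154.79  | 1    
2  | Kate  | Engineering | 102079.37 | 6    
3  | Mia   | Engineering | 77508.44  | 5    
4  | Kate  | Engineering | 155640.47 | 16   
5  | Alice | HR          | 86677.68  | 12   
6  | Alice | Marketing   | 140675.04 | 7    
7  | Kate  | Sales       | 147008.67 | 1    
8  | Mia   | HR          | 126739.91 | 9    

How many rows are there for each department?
SELECT department, COUNT(*) as count
FROM employees
GROUP BY department

Result:
  Engineering: 4
  HR: 2
  Marketing: 1
  Sales: 1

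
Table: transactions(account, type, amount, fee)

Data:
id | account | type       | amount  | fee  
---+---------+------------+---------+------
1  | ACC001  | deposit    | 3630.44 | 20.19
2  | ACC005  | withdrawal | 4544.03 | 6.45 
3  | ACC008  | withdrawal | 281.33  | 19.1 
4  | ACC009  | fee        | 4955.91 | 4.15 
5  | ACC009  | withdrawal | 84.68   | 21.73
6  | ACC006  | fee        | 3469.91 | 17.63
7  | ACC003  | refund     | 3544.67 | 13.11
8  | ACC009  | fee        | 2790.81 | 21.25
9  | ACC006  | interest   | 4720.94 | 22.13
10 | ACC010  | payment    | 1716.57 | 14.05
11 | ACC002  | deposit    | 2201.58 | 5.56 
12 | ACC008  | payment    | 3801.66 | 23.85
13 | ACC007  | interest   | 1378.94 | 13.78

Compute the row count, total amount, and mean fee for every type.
SELECT type,
       COUNT(*) as cnt,
       SUM(amount) as total_amount,
       AVG(fee) as avg_fee
FROM transactions
GROUP BY type

Result:
  deposit: 2 records, 5832.02 total amount, 12.88 avg fee
  fee: 3 records, 11216.63 total amount, 14.34 avg fee
  interest: 2 records, 6099.88 total amount, 17.96 avg fee
  payment: 2 records, 5518.23 total amount, 18.95 avg fee
  refund: 1 records, 3544.67 total amount, 13.11 avg fee
  withdrawal: 3 records, 4910.04 total amount, 15.76 avg fee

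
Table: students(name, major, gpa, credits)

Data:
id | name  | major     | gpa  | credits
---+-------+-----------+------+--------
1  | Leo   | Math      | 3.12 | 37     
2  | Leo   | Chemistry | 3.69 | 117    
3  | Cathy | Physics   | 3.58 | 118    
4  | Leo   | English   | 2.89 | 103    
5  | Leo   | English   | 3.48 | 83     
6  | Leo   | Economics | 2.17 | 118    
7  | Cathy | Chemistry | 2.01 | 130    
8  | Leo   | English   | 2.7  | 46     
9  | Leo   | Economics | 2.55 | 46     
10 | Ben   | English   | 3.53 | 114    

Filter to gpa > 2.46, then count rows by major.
SELECT major, COUNT(*)
FROM students
WHERE gpa > 2.46
GROUP BY major

Note: WHERE filters rows before grouping.

Result:
  Chemistry: 1
  Economics: 1
  English: 4
  Math: 1
  Physics: 1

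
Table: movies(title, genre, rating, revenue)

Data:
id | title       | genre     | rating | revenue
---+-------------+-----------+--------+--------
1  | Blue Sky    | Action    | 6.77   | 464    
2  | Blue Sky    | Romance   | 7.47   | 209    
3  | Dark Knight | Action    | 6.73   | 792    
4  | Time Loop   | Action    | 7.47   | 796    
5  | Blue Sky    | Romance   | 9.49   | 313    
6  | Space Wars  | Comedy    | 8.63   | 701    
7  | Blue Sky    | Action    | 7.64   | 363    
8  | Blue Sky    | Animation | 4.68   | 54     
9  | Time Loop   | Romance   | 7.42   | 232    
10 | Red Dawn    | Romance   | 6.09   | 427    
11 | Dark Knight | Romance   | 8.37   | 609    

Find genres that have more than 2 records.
SELECT genre, COUNT(*) as cnt
FROM movies
GROUP BY genre
HAVING COUNT(*) > 2

Result:
  Action: 4
  Romance: 5

Note: HAVING filters groups after aggregation, WHERE filters rows before.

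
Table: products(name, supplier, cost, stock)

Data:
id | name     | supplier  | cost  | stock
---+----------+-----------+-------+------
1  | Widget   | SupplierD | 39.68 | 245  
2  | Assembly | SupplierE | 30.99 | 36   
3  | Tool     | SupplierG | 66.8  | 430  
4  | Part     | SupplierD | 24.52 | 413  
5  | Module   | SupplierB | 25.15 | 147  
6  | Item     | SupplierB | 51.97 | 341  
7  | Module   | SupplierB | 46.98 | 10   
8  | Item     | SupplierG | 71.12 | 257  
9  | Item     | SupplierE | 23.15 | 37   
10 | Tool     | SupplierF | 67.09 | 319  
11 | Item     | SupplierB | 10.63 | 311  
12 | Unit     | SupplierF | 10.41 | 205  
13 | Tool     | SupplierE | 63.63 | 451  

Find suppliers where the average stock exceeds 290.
SELECT supplier, AVG(stock)
FROM products
GROUP BY supplier
HAVING AVG(stock) > 290

Result:
  SupplierD: avg=329.00
  SupplierG: avg=343.50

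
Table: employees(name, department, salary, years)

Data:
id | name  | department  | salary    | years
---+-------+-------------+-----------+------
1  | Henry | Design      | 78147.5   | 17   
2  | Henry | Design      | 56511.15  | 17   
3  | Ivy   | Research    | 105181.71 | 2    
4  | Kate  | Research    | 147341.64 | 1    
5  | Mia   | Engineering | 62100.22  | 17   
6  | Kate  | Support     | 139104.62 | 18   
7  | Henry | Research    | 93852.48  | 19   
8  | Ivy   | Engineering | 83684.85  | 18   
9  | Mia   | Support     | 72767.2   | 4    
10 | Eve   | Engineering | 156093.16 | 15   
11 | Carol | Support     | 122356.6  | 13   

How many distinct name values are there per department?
SELECT department, COUNT(DISTINCT name)
FROM employees
GROUP BY department

Result:
  Design: 1 distinct
  Engineering: 3 distinct
  Research: 3 distinct
  Support: 3 distinct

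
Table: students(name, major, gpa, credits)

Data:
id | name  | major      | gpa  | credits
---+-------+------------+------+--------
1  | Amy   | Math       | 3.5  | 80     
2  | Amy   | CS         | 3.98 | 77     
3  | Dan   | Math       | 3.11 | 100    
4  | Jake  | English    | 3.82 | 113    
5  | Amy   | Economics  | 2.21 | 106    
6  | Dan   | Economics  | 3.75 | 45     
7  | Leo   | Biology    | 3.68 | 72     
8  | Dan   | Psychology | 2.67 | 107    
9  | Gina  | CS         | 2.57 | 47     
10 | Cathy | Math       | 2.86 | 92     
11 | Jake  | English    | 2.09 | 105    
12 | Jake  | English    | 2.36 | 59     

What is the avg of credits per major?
SELECT major, AVG(credits) as result
FROM students
GROUP BY major

Result:
  Biology: 72.00
  CS: 62.00
  Economics: 75.50
  English: 92.33
  Math: 90.67
  Psychology: 107.00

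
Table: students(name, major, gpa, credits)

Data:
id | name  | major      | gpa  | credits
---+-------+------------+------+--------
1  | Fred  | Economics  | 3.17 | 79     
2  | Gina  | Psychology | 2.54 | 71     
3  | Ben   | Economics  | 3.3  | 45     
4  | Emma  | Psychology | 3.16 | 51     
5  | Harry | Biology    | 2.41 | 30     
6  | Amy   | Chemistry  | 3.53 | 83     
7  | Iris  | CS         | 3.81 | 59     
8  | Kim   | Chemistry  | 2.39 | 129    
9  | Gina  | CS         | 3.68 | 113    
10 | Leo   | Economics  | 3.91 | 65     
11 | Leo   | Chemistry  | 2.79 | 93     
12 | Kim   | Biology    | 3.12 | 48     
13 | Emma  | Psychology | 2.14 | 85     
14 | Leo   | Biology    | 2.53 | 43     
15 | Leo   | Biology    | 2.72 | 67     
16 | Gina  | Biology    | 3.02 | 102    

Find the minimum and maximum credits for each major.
SELECT major, MIN(credits), MAX(credits)
FROM students
GROUP BY major

Result:
  Biology: min=30, max=102
  CS: min=59, max=113
  Chemistry: min=83, max=129
  Economics: min=45, max=79
  Psychology: min=51, max=85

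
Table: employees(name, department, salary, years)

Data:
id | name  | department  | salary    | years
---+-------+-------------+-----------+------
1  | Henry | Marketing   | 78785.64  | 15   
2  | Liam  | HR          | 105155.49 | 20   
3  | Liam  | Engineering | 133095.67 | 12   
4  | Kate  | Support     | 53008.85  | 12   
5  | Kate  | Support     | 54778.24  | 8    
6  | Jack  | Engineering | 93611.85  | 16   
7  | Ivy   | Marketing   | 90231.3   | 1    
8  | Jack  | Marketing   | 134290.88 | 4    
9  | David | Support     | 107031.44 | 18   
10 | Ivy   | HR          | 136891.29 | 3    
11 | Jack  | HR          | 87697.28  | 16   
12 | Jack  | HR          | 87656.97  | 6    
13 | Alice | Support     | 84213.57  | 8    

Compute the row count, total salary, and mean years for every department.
SELECT department,
       COUNT(*) as cnt,
       SUM(salary) as total_salary,
       AVG(years) as avg_years
FROM employees
GROUP BY department

Result:
  Engineering: 2 records, 226707.52 total salary, 14.00 avg years
  HR: 4 records, 417401.03 total salary, 11.25 avg years
  Marketing: 3 records, 303307.82 total salary, 6.67 avg years
  Support: 4 records, 299032.10 total salary, 11.50 avg years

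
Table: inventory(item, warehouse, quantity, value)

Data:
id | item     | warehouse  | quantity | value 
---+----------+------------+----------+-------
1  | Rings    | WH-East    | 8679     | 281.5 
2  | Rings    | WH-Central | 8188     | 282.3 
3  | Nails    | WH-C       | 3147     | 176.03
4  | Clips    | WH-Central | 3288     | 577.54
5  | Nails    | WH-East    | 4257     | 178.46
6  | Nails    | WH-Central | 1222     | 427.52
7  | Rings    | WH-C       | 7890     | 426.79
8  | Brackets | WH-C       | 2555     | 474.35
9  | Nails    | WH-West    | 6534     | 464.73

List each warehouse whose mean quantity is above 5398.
SELECT warehouse, AVG(quantity)
FROM inventory
GROUP BY warehouse
HAVING AVG(quantity) > 5398

Result:
  WH-East: avg=6468.00
  WH-West: avg=6534.00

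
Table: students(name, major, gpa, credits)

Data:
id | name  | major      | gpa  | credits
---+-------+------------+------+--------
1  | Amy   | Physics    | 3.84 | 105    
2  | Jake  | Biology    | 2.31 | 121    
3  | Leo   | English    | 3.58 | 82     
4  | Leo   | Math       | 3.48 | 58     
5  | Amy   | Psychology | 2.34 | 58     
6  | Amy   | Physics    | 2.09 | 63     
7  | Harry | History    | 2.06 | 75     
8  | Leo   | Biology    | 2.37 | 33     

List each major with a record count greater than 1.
SELECT major, COUNT(*) as cnt
FROM students
GROUP BY major
HAVING COUNT(*) > 1

Result:
  Biology: 2
  Physics: 2

Note: HAVING filters groups after aggregation, WHERE filters rows before.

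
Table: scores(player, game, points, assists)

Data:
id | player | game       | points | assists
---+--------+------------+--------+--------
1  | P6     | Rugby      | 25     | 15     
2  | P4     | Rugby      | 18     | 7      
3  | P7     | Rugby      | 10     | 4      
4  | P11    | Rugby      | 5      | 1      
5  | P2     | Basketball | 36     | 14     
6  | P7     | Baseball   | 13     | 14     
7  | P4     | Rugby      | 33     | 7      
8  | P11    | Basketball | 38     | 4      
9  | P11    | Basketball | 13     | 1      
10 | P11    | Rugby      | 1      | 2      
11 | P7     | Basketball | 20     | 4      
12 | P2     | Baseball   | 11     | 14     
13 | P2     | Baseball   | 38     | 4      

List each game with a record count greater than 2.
SELECT game, COUNT(*) as cnt
FROM scores
GROUP BY game
HAVING COUNT(*) > 2

Result:
  Baseball: 3
  Basketball: 4
  Rugby: 6

Note: HAVING filters groups after aggregation, WHERE filters rows before.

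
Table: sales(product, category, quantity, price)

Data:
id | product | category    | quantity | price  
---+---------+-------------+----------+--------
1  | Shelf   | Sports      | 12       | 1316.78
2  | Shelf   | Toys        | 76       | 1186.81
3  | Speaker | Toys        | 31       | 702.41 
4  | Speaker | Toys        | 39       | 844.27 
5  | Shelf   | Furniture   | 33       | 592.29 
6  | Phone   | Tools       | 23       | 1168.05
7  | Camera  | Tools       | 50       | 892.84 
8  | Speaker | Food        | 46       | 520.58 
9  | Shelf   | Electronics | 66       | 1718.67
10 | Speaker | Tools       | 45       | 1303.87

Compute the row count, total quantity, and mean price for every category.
SELECT category,
       COUNT(*) as cnt,
       SUM(quantity) as total_quantity,
       AVG(price) as avg_price
FROM sales
GROUP BY category

Result:
  Electronics: 1 records, 66 total quantity, 1718.67 avg price
  Food: 1 records, 46 total quantity, 520.58 avg price
  Furniture: 1 records, 33 total quantity, 592.29 avg price
  Sports: 1 records, 12 total quantity, 1316.78 avg price
  Tools: 3 records, 118 total quantity, 1121.59 avg price
  Toys: 3 records, 146 total quantity, 911.16 avg price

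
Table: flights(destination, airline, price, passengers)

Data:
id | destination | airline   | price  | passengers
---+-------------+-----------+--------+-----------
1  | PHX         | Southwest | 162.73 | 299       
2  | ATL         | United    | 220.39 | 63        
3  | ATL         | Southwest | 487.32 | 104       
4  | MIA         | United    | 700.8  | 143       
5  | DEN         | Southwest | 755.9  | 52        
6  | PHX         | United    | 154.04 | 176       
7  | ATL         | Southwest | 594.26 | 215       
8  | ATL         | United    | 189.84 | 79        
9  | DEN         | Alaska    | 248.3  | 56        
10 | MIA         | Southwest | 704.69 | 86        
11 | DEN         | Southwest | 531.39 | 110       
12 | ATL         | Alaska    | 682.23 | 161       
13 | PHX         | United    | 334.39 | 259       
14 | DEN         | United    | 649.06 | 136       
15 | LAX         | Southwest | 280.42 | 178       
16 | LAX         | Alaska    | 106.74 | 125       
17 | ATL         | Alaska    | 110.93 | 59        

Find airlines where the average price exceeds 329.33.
SELECT airline, AVG(price)
FROM flights
GROUP BY airline
HAVING AVG(price) > 329.33

Result:
  Southwest: avg=502.39
  United: avg=374.75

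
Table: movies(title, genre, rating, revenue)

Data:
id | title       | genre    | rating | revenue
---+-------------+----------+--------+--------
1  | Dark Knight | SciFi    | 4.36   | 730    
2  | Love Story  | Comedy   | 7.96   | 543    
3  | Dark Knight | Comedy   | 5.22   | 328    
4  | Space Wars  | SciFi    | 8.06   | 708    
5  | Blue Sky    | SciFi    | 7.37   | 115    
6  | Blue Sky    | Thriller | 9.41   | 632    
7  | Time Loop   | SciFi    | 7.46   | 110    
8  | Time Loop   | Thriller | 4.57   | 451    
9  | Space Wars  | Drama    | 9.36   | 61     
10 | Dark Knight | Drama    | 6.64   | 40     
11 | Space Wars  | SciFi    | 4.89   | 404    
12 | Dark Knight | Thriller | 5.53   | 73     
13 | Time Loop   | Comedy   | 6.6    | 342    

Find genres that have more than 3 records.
SELECT genre, COUNT(*) as cnt
FROM movies
GROUP BY genre
HAVING COUNT(*) > 3

Result:
  SciFi: 5

Note: HAVING filters groups after aggregation, WHERE filters rows before.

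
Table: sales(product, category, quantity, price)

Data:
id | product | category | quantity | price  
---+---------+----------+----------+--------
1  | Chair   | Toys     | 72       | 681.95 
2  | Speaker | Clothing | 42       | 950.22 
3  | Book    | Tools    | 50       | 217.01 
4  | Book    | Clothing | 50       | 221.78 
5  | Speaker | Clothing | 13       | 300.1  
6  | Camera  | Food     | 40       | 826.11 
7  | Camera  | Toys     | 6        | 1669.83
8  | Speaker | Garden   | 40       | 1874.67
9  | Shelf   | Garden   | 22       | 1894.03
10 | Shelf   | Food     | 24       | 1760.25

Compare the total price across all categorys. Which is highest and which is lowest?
SELECT category, SUM(price)
FROM sales
GROUP BY category
ORDER BY SUM(price)

All groups:
  Tools: 217.01
  Clothing: 1472.10
  Toys: 2351.78
  Food: 2586.36
  Garden: 3768.70

Highest: Garden (3768.70)
Lowest: Tools (217.01)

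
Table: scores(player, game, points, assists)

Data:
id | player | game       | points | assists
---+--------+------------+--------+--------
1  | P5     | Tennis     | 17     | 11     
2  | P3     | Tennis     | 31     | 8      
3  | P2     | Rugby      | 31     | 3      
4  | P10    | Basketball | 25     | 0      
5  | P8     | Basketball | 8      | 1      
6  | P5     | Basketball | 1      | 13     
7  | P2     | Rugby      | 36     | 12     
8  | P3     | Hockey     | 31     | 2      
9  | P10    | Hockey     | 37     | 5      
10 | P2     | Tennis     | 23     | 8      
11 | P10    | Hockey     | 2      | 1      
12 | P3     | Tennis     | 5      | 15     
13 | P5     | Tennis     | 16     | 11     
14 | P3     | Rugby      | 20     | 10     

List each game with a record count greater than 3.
SELECT game, COUNT(*) as cnt
FROM scores
GROUP BY game
HAVING COUNT(*) > 3

Result:
  Tennis: 5

Note: HAVING filters groups after aggregation, WHERE filters rows before.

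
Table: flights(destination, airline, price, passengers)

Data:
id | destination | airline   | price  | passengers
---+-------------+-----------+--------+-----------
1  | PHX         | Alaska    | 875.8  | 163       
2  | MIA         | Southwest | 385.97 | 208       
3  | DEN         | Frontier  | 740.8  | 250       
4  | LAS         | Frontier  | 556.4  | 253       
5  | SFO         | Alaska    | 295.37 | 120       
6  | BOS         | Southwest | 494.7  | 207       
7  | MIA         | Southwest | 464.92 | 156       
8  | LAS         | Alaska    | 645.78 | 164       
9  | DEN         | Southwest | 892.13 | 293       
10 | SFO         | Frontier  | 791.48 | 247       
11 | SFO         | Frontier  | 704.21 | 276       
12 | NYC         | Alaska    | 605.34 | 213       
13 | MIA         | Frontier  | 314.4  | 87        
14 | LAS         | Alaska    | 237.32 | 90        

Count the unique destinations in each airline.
SELECT airline, COUNT(DISTINCT destination)
FROM flights
GROUP BY airline

Result:
  Alaska: 4 distinct
  Frontier: 4 distinct
  Southwest: 3 distinct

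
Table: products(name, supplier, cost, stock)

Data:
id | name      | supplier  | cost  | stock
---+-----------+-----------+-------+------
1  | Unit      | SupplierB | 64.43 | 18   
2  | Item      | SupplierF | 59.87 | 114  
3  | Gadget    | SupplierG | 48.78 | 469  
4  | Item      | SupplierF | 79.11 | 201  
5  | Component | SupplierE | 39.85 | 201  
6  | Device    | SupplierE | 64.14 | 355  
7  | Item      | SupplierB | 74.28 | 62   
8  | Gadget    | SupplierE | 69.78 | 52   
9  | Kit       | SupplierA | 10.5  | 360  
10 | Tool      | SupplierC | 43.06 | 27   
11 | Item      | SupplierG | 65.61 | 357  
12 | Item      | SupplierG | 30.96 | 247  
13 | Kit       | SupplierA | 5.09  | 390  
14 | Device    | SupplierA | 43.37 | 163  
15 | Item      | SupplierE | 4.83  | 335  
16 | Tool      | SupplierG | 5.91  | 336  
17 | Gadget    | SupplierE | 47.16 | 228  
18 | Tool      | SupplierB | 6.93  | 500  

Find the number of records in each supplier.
SELECT supplier, COUNT(*) as count
FROM products
GROUP BY supplier

Result:
  SupplierA: 3
  SupplierB: 3
  SupplierC: 1
  SupplierE: 5
  SupplierF: 2
  SupplierG: 4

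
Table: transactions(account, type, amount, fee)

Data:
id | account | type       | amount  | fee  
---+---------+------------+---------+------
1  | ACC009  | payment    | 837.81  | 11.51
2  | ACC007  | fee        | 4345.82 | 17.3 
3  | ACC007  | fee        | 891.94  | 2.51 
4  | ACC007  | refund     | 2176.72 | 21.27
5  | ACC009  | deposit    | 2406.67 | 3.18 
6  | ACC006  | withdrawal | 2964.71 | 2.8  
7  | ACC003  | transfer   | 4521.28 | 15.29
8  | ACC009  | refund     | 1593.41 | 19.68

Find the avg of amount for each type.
SELECT type, AVG(amount) as result
FROM transactions
GROUP BY type

Result:
  deposit: 2406.67
  fee: 2618.88
  payment: 837.81
  refund: 1885.07
  transfer: 4521.28
  withdrawal: 2964.71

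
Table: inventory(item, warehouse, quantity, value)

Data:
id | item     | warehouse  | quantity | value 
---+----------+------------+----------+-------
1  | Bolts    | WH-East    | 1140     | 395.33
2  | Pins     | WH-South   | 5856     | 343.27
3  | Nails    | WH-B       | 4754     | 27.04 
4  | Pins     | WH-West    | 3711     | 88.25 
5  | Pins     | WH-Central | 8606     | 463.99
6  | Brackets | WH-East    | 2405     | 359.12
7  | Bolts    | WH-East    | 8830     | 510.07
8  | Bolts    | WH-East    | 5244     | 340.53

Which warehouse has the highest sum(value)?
SELECT warehouse, SUM(value) as val
FROM inventory
GROUP BY warehouse
ORDER BY val DESC
LIMIT 1

Result: WH-East with sum(value) = 1605.05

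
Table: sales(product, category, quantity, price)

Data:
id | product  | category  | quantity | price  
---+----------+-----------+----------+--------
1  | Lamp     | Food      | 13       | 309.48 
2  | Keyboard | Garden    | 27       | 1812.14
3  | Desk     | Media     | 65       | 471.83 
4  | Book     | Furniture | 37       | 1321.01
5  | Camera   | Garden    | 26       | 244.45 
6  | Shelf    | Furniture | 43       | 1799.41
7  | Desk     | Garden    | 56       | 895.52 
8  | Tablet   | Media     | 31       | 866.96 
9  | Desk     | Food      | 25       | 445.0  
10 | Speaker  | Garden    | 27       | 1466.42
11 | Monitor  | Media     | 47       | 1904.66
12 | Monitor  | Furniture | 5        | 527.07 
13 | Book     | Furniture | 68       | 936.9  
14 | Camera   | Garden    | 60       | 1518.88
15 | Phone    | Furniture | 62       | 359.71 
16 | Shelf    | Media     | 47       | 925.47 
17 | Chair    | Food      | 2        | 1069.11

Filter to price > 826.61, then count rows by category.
SELECT category, COUNT(*)
FROM sales
WHERE price > 826.61
GROUP BY category

Note: WHERE filters rows before grouping.

Result:
  Food: 1
  Furniture: 3
  Garden: 4
  Media: 3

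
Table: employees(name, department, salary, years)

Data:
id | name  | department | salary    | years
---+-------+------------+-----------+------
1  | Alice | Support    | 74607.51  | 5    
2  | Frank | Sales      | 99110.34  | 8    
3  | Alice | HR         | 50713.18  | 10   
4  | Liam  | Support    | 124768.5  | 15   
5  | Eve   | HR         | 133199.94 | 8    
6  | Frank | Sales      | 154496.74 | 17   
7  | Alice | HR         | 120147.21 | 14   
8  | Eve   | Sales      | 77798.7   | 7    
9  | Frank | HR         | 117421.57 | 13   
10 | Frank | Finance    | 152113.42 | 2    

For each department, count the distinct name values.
SELECT department, COUNT(DISTINCT name)
FROM employees
GROUP BY department

Result:
  Finance: 1 distinct
  HR: 3 distinct
  Sales: 2 distinct
  Support: 2 distinct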